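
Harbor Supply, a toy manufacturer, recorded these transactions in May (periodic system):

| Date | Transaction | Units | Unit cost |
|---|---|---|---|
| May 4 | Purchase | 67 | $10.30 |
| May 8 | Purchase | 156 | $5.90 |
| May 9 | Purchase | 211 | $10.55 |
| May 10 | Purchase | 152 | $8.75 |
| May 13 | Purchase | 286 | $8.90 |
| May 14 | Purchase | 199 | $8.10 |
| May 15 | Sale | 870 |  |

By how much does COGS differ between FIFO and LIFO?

$149.00

FIFO COGS: 67 @ $10.30 + 156 @ $5.90 + 211 @ $10.55 + 152 @ $8.75 + 284 @ $8.90 = $7,694.15
LIFO COGS: 199 @ $8.10 + 286 @ $8.90 + 152 @ $8.75 + 211 @ $10.55 + 22 @ $5.90 = $7,843.15
Difference = |$7,694.15 − $7,843.15| = $149.00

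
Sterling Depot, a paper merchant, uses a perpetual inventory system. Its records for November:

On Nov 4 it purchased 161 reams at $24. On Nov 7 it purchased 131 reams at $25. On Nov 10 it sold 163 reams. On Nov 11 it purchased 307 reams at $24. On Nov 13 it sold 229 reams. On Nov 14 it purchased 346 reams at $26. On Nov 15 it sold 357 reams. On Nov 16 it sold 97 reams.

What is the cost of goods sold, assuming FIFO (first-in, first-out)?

Nov 10, 163 sold [FIFO — oldest first]: 161 @ $24 + 2 @ $25 = $3,914
Nov 13, 229 sold [FIFO — oldest first]: 129 @ $25 + 100 @ $24 = $5,625
Nov 15, 357 sold [FIFO — oldest first]: 207 @ $24 + 150 @ $26 = $8,868
Nov 16, 97 sold [FIFO — oldest first]: 97 @ $26 = $2,522
Total COGS = $3,914 + $5,625 + $8,868 + $2,522 = $20,929
Ending inventory: 99 @ $26 = $2,574
Check: goods available $23,503 = COGS $20,929 + ending $2,574

COGS = $20,929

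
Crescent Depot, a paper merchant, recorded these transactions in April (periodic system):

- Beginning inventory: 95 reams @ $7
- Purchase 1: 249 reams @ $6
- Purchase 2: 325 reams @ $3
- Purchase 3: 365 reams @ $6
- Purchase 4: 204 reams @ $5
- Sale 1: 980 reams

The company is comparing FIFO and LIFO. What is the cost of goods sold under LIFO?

FIFO COGS: 95 @ $7 + 249 @ $6 + 325 @ $3 + 311 @ $6 = $5,000
LIFO COGS: 204 @ $5 + 365 @ $6 + 325 @ $3 + 86 @ $6 = $4,701

COGS = $4,701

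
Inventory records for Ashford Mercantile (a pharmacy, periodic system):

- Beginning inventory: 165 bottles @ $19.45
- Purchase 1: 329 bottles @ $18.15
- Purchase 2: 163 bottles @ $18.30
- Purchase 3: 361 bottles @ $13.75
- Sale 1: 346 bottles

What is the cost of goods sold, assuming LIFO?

Sale 1 (346) [LIFO — newest first]: 346 @ $13.75 = $4,757.50
Ending inventory: 165 @ $19.45 + 329 @ $18.15 + 163 @ $18.30 + 15 @ $13.75 = $12,369.75

COGS = $4,757.50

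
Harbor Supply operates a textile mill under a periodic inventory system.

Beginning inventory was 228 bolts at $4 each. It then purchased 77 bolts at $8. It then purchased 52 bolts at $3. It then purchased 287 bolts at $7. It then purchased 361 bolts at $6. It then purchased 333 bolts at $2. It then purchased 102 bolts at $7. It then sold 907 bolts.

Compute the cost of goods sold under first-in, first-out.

COGS = $5,271

Sale 1 (907) [FIFO — oldest first]: 228 @ $4 + 77 @ $8 + 52 @ $3 + 287 @ $7 + 263 @ $6 = $5,271
Ending inventory: 98 @ $6 + 333 @ $2 + 102 @ $7 = $1,968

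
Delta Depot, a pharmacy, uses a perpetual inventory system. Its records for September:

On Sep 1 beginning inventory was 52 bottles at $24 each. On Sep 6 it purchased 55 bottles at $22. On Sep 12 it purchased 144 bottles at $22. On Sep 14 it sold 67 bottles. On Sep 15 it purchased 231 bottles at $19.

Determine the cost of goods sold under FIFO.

Sep 14, 67 sold [FIFO — oldest first]: 52 @ $24 + 15 @ $22 = $1,578
Ending inventory: 40 @ $22 + 144 @ $22 + 231 @ $19 = $8,437
Check: goods available $10,015 = COGS $1,578 + ending $8,437

COGS = $1,578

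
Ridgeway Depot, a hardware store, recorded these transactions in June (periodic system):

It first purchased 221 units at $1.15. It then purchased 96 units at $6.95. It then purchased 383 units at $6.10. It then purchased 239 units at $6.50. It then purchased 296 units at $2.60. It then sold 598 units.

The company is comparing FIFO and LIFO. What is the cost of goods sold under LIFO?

FIFO COGS: 221 @ $1.15 + 96 @ $6.95 + 281 @ $6.10 = $2,635.45
LIFO COGS: 296 @ $2.60 + 239 @ $6.50 + 63 @ $6.10 = $2,707.40

COGS = $2,707.40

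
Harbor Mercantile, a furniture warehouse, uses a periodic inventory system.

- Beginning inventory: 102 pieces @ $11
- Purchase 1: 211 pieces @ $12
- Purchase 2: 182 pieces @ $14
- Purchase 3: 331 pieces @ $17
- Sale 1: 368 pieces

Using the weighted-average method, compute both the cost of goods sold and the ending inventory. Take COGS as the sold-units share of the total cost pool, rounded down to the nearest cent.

COGS = $5,270.06; ending inventory = $6,558.94

Sale 1, sell 368: 368/826 × $11,829.00 → $5,270.06
Ending inventory (cost pool remaining) = $6,558.94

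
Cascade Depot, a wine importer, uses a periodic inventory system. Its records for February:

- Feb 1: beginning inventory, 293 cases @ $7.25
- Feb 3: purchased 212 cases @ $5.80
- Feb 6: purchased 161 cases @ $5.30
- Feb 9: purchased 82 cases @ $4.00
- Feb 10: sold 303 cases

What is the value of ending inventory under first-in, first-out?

Feb 10, 303 sold [FIFO — oldest first]: 293 @ $7.25 + 10 @ $5.80 = $2,182.25
Ending inventory: 202 @ $5.80 + 161 @ $5.30 + 82 @ $4.00 = $2,352.90

Ending inventory = $2,352.90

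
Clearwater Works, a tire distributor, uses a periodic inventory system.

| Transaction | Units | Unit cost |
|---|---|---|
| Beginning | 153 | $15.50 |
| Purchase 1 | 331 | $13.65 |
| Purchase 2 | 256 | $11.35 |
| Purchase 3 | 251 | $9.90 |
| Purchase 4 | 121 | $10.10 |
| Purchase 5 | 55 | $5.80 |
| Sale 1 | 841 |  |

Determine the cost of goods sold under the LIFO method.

COGS = $9,088.30

Sale 1 (841) [LIFO — newest first]: 55 @ $5.80 + 121 @ $10.10 + 251 @ $9.90 + 256 @ $11.35 + 158 @ $13.65 = $9,088.30
Ending inventory: 153 @ $15.50 + 173 @ $13.65 = $4,732.95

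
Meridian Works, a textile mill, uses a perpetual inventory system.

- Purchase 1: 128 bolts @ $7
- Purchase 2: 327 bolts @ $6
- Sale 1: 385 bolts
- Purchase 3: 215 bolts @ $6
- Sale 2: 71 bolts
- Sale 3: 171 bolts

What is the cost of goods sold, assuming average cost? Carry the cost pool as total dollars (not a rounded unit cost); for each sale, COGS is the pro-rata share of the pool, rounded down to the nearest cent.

After Purchase 1: 128 on hand, pool $896.00 (≈ $7.0000 each)
After Purchase 2: 455 on hand, pool $2,858.00 (≈ $6.2813 each)
Sale 1, sell 385: 385/455 × $2,858.00 → $2,418.30
After Purchase 3: 285 on hand, pool $1,729.70 (≈ $6.0691 each)
Sale 2, sell 71: 71/285 × $1,729.70 → $430.90
Sale 3, sell 171: 171/214 × $1,298.80 → $1,037.82
Total COGS = $2,418.30 + $430.90 + $1,037.82 = $3,887.02
Ending inventory (cost pool remaining) = $260.98

COGS = $3,887.02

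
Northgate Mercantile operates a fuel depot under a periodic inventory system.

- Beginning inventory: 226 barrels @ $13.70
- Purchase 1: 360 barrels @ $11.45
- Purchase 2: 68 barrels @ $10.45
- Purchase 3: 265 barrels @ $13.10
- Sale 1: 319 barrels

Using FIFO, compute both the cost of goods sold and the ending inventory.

Sale 1 (319) [FIFO — oldest first]: 226 @ $13.70 + 93 @ $11.45 = $4,161.05
Ending inventory: 267 @ $11.45 + 68 @ $10.45 + 265 @ $13.10 = $7,239.25
Check: goods available $11,400.30 = COGS $4,161.05 + ending $7,239.25

COGS = $4,161.05; ending inventory = $7,239.25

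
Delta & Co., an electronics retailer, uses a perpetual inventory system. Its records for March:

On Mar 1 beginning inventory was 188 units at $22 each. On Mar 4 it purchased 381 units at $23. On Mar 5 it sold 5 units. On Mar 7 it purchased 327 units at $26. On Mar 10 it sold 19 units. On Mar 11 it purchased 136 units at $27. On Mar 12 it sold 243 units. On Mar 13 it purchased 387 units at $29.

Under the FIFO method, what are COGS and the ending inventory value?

Mar 5, 5 sold [FIFO — oldest first]: 5 @ $22 = $110
Mar 10, 19 sold [FIFO — oldest first]: 19 @ $22 = $418
Mar 12, 243 sold [FIFO — oldest first]: 164 @ $22 + 79 @ $23 = $5,425
Total COGS = $110 + $418 + $5,425 = $5,953
Ending inventory: 302 @ $23 + 327 @ $26 + 136 @ $27 + 387 @ $29 = $30,343

COGS = $5,953; ending inventory = $30,343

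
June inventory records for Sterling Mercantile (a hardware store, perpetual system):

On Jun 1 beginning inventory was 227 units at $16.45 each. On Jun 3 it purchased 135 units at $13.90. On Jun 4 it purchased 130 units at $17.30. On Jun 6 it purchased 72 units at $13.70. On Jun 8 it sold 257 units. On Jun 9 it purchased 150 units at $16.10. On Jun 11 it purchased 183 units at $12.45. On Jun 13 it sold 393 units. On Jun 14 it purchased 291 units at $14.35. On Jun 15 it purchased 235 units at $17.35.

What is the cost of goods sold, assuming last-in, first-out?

Jun 8, 257 sold [LIFO — newest first]: 72 @ $13.70 + 130 @ $17.30 + 55 @ $13.90 = $3,999.90
Jun 13, 393 sold [LIFO — newest first]: 183 @ $12.45 + 150 @ $16.10 + 60 @ $13.90 = $5,527.35
Total COGS = $3,999.90 + $5,527.35 = $9,527.25
Ending inventory: 227 @ $16.45 + 20 @ $13.90 + 291 @ $14.35 + 235 @ $17.35 = $12,265.25
Check: goods available $21,792.50 = COGS $9,527.25 + ending $12,265.25

COGS = $9,527.25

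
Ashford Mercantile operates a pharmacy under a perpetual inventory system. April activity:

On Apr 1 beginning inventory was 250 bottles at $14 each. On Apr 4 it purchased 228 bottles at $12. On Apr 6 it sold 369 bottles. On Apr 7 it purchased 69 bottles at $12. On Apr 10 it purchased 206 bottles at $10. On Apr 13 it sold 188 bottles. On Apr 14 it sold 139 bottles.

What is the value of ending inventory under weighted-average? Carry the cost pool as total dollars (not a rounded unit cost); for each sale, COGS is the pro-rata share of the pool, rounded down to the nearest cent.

After Apr 1: 250 on hand, pool $3,500.00 (≈ $14.0000 each)
After Apr 4: 478 on hand, pool $6,236.00 (≈ $13.0460 each)
Apr 6, sell 369: 369/478 × $6,236.00 → $4,813.98
After Apr 7: 178 on hand, pool $2,250.02 (≈ $12.6406 each)
After Apr 10: 384 on hand, pool $4,310.02 (≈ $11.2240 each)
Apr 13, sell 188: 188/384 × $4,310.02 → $2,110.11
Apr 14, sell 139: 139/196 × $2,199.91 → $1,560.14
Total COGS = $4,813.98 + $2,110.11 + $1,560.14 = $8,484.23
Ending inventory (cost pool remaining) = $639.77

Ending inventory = $639.77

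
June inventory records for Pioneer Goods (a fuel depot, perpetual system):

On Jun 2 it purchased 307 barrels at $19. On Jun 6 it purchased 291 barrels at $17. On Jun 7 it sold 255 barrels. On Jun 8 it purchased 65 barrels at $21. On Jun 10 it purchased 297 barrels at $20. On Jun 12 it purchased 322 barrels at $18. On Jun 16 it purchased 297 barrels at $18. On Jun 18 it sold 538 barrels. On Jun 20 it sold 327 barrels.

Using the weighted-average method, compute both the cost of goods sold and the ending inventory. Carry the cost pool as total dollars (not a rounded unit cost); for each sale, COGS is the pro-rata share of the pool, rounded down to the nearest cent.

After Jun 2: 307 on hand, pool $5,833.00 (≈ $19.0000 each)
After Jun 6: 598 on hand, pool $10,780.00 (≈ $18.0268 each)
Jun 7, sell 255: 255/598 × $10,780.00 → $4,596.82
After Jun 8: 408 on hand, pool $7,548.18 (≈ $18.5004 each)
After Jun 10: 705 on hand, pool $13,488.18 (≈ $19.1322 each)
After Jun 12: 1027 on hand, pool $19,284.18 (≈ $18.7772 each)
After Jun 16: 1324 on hand, pool $24,630.18 (≈ $18.6029 each)
Jun 18, sell 538: 538/1324 × $24,630.18 → $10,008.33
Jun 20, sell 327: 327/786 × $14,621.85 → $6,083.13
Total COGS = $4,596.82 + $10,008.33 + $6,083.13 = $20,688.28
Ending inventory (cost pool remaining) = $8,538.72
Check: goods available $29,227.00 = COGS $20,688.28 + ending $8,538.72

COGS = $20,688.28; ending inventory = $8,538.72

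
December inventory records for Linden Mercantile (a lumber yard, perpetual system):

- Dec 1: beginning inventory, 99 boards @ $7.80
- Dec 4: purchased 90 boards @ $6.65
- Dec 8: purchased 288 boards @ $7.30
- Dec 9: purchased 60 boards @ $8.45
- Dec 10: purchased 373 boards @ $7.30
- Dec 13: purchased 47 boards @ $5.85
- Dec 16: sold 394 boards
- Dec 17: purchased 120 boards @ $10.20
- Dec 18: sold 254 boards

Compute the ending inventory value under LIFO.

Dec 16, 394 sold [LIFO — newest first]: 47 @ $5.85 + 347 @ $7.30 = $2,808.05
Dec 18, 254 sold [LIFO — newest first]: 120 @ $10.20 + 26 @ $7.30 + 60 @ $8.45 + 48 @ $7.30 = $2,271.20
Total COGS = $2,808.05 + $2,271.20 = $5,079.25
Ending inventory: 99 @ $7.80 + 90 @ $6.65 + 240 @ $7.30 = $3,122.70
Check: goods available $8,201.95 = COGS $5,079.25 + ending $3,122.70

Ending inventory = $3,122.70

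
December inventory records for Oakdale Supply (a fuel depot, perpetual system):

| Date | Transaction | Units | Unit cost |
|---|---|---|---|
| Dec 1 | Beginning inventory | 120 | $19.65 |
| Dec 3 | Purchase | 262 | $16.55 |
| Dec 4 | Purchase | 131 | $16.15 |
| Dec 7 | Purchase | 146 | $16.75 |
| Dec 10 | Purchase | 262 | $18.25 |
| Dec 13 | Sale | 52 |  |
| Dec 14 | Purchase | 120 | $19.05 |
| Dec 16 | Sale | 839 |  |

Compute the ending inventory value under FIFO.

Dec 13, 52 sold [FIFO — oldest first]: 52 @ $19.65 = $1,021.80
Dec 16, 839 sold [FIFO — oldest first]: 68 @ $19.65 + 262 @ $16.55 + 131 @ $16.15 + 146 @ $16.75 + 232 @ $18.25 = $14,467.45
Total COGS = $1,021.80 + $14,467.45 = $15,489.25
Ending inventory: 30 @ $18.25 + 120 @ $19.05 = $2,833.50
Check: goods available $18,322.75 = COGS $15,489.25 + ending $2,833.50

Ending inventory = $2,833.50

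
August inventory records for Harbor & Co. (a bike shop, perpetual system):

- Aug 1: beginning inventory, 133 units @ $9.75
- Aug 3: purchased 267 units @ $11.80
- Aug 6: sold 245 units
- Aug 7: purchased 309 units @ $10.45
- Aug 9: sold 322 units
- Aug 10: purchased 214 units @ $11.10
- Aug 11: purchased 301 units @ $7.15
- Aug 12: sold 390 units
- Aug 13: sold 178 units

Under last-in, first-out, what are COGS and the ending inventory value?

Aug 6, 245 sold [LIFO — newest first]: 245 @ $11.80 = $2,891.00
Aug 9, 322 sold [LIFO — newest first]: 309 @ $10.45 + 13 @ $11.80 = $3,382.45
Aug 12, 390 sold [LIFO — newest first]: 301 @ $7.15 + 89 @ $11.10 = $3,140.05
Aug 13, 178 sold [LIFO — newest first]: 125 @ $11.10 + 9 @ $11.80 + 44 @ $9.75 = $1,922.70
Total COGS = $2,891.00 + $3,382.45 + $3,140.05 + $1,922.70 = $11,336.20
Ending inventory: 89 @ $9.75 = $867.75

COGS = $11,336.20; ending inventory = $867.75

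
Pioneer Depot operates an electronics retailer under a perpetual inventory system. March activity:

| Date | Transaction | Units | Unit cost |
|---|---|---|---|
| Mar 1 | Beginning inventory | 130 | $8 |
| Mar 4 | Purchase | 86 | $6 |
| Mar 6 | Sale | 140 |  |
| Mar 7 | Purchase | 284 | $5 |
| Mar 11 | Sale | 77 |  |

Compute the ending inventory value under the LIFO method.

Mar 6, 140 sold [LIFO — newest first]: 86 @ $6 + 54 @ $8 = $948
Mar 11, 77 sold [LIFO — newest first]: 77 @ $5 = $385
Total COGS = $948 + $385 = $1,333
Ending inventory: 76 @ $8 + 207 @ $5 = $1,643

Ending inventory = $1,643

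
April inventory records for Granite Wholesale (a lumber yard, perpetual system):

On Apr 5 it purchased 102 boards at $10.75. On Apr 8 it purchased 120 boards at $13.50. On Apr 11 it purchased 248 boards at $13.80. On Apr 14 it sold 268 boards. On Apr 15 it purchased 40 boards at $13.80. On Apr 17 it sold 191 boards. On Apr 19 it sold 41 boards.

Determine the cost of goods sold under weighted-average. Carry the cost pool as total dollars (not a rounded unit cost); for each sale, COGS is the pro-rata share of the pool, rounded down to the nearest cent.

COGS = $6,559.06

After Apr 5: 102 on hand, pool $1,096.50 (≈ $10.7500 each)
After Apr 8: 222 on hand, pool $2,716.50 (≈ $12.2365 each)
After Apr 11: 470 on hand, pool $6,138.90 (≈ $13.0615 each)
Apr 14, sell 268: 268/470 × $6,138.90 → $3,500.47
After Apr 15: 242 on hand, pool $3,190.43 (≈ $13.1836 each)
Apr 17, sell 191: 191/242 × $3,190.43 → $2,518.06
Apr 19, sell 41: 41/51 × $672.37 → $540.53
Total COGS = $3,500.47 + $2,518.06 + $540.53 = $6,559.06
Ending inventory (cost pool remaining) = $131.84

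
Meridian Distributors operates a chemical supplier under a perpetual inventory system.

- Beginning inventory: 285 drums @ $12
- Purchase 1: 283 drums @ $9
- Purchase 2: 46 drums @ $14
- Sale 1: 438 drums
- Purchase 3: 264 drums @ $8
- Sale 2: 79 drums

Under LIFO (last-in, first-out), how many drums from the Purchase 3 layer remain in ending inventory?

185

Sale 1 (438) [LIFO — newest first]: 46 @ $14 + 283 @ $9 + 109 @ $12 = $4,499
Sale 2 (79) [LIFO — newest first]: 79 @ $8 = $632
Total COGS = $4,499 + $632 = $5,131
Ending inventory: 176 @ $12 + 185 @ $8 = $3,592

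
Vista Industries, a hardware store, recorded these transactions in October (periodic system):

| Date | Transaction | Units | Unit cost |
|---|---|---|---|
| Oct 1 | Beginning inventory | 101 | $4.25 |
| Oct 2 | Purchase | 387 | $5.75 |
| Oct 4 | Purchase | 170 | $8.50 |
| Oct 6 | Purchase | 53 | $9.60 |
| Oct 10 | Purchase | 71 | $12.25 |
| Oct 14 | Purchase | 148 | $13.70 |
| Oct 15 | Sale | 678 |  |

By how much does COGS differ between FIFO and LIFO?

$1,916.65

FIFO COGS: 101 @ $4.25 + 387 @ $5.75 + 170 @ $8.50 + 20 @ $9.60 = $4,291.50
LIFO COGS: 148 @ $13.70 + 71 @ $12.25 + 53 @ $9.60 + 170 @ $8.50 + 236 @ $5.75 = $6,208.15
Difference = |$4,291.50 − $6,208.15| = $1,916.65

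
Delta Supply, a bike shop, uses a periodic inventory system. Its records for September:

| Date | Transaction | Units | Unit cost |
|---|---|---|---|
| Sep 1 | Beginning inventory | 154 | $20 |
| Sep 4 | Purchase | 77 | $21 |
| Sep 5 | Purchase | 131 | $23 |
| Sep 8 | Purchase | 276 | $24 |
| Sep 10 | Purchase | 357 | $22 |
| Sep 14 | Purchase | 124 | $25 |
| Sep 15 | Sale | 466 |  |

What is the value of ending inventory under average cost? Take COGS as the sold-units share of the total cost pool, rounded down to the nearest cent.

Ending inventory = $14,756.99

Sep 15, sell 466: 466/1119 × $25,288.00 → $10,531.01
Ending inventory (cost pool remaining) = $14,756.99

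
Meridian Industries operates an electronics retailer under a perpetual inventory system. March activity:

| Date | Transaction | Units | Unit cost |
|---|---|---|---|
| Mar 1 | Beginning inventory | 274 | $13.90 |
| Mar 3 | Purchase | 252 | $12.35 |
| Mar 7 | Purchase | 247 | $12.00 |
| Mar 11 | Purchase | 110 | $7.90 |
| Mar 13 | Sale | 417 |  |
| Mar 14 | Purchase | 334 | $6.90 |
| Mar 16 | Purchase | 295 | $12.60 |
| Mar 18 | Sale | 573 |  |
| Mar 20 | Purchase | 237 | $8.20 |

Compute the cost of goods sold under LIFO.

COGS = $10,209.20

Mar 13, 417 sold [LIFO — newest first]: 110 @ $7.90 + 247 @ $12.00 + 60 @ $12.35 = $4,574.00
Mar 18, 573 sold [LIFO — newest first]: 295 @ $12.60 + 278 @ $6.90 = $5,635.20
Total COGS = $4,574.00 + $5,635.20 = $10,209.20
Ending inventory: 274 @ $13.90 + 192 @ $12.35 + 56 @ $6.90 + 237 @ $8.20 = $8,509.60
Check: goods available $18,718.80 = COGS $10,209.20 + ending $8,509.60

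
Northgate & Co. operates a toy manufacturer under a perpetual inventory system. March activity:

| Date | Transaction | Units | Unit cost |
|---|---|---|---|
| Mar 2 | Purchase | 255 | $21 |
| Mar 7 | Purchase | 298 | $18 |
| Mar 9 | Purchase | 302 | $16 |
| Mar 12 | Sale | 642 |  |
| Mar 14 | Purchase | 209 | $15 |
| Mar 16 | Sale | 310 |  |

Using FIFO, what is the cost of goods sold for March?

COGS = $17,006

Mar 12, 642 sold [FIFO — oldest first]: 255 @ $21 + 298 @ $18 + 89 @ $16 = $12,143
Mar 16, 310 sold [FIFO — oldest first]: 213 @ $16 + 97 @ $15 = $4,863
Total COGS = $12,143 + $4,863 = $17,006
Ending inventory: 112 @ $15 = $1,680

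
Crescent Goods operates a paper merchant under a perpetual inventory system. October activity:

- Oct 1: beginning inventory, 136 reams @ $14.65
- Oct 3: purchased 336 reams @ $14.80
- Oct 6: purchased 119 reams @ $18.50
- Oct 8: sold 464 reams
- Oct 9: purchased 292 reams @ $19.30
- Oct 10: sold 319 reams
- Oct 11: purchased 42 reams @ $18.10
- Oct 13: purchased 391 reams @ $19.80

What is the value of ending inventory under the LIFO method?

Ending inventory = $9,967.00

Oct 8, 464 sold [LIFO — newest first]: 119 @ $18.50 + 336 @ $14.80 + 9 @ $14.65 = $7,306.15
Oct 10, 319 sold [LIFO — newest first]: 292 @ $19.30 + 27 @ $14.65 = $6,031.15
Total COGS = $7,306.15 + $6,031.15 = $13,337.30
Ending inventory: 100 @ $14.65 + 42 @ $18.10 + 391 @ $19.80 = $9,967.00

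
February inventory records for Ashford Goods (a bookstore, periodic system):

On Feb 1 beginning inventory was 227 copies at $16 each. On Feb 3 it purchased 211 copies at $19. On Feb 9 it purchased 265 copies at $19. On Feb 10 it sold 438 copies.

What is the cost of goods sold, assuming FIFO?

COGS = $7,641

Feb 10, 438 sold [FIFO — oldest first]: 227 @ $16 + 211 @ $19 = $7,641
Ending inventory: 265 @ $19 = $5,035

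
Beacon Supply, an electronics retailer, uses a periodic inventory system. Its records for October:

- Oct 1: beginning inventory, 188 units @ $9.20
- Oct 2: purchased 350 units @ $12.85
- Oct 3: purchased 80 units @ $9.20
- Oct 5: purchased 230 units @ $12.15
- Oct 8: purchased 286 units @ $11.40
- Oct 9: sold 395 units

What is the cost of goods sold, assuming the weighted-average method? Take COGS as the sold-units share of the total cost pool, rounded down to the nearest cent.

COGS = $4,534.48

Oct 9, sell 395: 395/1134 × $13,018.00 → $4,534.48
Ending inventory (cost pool remaining) = $8,483.52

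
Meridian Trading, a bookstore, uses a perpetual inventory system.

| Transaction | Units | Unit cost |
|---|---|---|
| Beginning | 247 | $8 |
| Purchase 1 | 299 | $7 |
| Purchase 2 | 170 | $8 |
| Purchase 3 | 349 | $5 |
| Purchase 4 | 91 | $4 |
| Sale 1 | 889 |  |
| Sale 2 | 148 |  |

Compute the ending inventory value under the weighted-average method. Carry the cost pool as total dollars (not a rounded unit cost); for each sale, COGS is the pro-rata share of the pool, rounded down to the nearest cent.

After Beginning: 247 on hand, pool $1,976.00 (≈ $8.0000 each)
After Purchase 1: 546 on hand, pool $4,069.00 (≈ $7.4524 each)
After Purchase 2: 716 on hand, pool $5,429.00 (≈ $7.5824 each)
After Purchase 3: 1065 on hand, pool $7,174.00 (≈ $6.7362 each)
After Purchase 4: 1156 on hand, pool $7,538.00 (≈ $6.5208 each)
Sale 1, sell 889: 889/1156 × $7,538.00 → $5,796.95
Sale 2, sell 148: 148/267 × $1,741.05 → $965.07
Total COGS = $5,796.95 + $965.07 = $6,762.02
Ending inventory (cost pool remaining) = $775.98

Ending inventory = $775.98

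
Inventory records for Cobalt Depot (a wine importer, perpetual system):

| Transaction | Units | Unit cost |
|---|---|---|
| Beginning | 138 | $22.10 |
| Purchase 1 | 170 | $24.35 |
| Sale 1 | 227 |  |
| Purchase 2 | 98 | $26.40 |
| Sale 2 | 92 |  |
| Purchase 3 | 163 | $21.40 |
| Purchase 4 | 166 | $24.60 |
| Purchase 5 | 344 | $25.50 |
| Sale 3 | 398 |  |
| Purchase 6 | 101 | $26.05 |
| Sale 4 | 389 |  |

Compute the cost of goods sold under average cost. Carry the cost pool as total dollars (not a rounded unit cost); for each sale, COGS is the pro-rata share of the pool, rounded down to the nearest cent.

COGS = $26,920.92

After Beginning: 138 on hand, pool $3,049.80 (≈ $22.1000 each)
After Purchase 1: 308 on hand, pool $7,189.30 (≈ $23.3419 each)
Sale 1, sell 227: 227/308 × $7,189.30 → $5,298.60
After Purchase 2: 179 on hand, pool $4,477.90 (≈ $25.0162 each)
Sale 2, sell 92: 92/179 × $4,477.90 → $2,301.49
After Purchase 3: 250 on hand, pool $5,664.61 (≈ $22.6584 each)
After Purchase 4: 416 on hand, pool $9,748.21 (≈ $23.4332 each)
After Purchase 5: 760 on hand, pool $18,520.21 (≈ $24.3687 each)
Sale 3, sell 398: 398/760 × $18,520.21 → $9,698.74
After Purchase 6: 463 on hand, pool $11,452.52 (≈ $24.7355 each)
Sale 4, sell 389: 389/463 × $11,452.52 → $9,622.09
Total COGS = $5,298.60 + $2,301.49 + $9,698.74 + $9,622.09 = $26,920.92
Ending inventory (cost pool remaining) = $1,830.43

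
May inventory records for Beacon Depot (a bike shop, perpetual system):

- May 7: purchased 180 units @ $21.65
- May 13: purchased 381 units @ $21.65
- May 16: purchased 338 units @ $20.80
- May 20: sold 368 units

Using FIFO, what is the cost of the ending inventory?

May 20, 368 sold [FIFO — oldest first]: 180 @ $21.65 + 188 @ $21.65 = $7,967.20
Ending inventory: 193 @ $21.65 + 338 @ $20.80 = $11,208.85

Ending inventory = $11,208.85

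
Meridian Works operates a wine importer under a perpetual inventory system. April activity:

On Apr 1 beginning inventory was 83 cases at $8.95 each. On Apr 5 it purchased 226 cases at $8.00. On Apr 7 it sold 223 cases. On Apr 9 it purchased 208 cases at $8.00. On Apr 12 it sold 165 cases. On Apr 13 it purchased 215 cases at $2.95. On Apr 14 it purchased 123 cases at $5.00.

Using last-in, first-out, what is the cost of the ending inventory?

Apr 7, 223 sold [LIFO — newest first]: 223 @ $8.00 = $1,784.00
Apr 12, 165 sold [LIFO — newest first]: 165 @ $8.00 = $1,320.00
Total COGS = $1,784.00 + $1,320.00 = $3,104.00
Ending inventory: 83 @ $8.95 + 3 @ $8.00 + 43 @ $8.00 + 215 @ $2.95 + 123 @ $5.00 = $2,360.10

Ending inventory = $2,360.10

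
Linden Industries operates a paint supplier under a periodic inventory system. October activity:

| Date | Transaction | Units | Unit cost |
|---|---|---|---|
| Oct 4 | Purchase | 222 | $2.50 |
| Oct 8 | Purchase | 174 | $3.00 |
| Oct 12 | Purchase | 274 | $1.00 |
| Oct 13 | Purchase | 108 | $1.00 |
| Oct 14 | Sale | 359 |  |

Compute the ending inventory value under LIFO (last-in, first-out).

Oct 14, 359 sold [LIFO — newest first]: 108 @ $1.00 + 251 @ $1.00 = $359.00
Ending inventory: 222 @ $2.50 + 174 @ $3.00 + 23 @ $1.00 = $1,100.00
Check: goods available $1,459.00 = COGS $359.00 + ending $1,100.00

Ending inventory = $1,100.00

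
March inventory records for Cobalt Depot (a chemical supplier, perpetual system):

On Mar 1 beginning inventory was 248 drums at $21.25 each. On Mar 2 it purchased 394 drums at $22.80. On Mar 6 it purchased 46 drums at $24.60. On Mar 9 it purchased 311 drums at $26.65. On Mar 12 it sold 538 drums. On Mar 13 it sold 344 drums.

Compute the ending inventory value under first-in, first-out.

Ending inventory = $3,118.05

Mar 12, 538 sold [FIFO — oldest first]: 248 @ $21.25 + 290 @ $22.80 = $11,882.00
Mar 13, 344 sold [FIFO — oldest first]: 104 @ $22.80 + 46 @ $24.60 + 194 @ $26.65 = $8,672.90
Total COGS = $11,882.00 + $8,672.90 = $20,554.90
Ending inventory: 117 @ $26.65 = $3,118.05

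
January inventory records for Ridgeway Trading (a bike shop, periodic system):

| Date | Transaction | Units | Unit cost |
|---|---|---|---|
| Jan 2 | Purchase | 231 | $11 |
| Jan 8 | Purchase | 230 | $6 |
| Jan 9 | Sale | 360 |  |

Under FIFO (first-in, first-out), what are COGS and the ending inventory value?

COGS = $3,315; ending inventory = $606

Jan 9, 360 sold [FIFO — oldest first]: 231 @ $11 + 129 @ $6 = $3,315
Ending inventory: 101 @ $6 = $606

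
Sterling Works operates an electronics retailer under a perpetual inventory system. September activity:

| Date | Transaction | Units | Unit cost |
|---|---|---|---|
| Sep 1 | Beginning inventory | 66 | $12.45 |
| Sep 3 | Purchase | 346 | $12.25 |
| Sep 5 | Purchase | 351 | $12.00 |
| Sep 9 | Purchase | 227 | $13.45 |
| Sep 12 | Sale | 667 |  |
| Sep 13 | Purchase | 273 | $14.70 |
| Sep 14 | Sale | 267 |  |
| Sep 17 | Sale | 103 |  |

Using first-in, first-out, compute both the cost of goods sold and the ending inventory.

Sep 12, 667 sold [FIFO — oldest first]: 66 @ $12.45 + 346 @ $12.25 + 255 @ $12.00 = $8,120.20
Sep 14, 267 sold [FIFO — oldest first]: 96 @ $12.00 + 171 @ $13.45 = $3,451.95
Sep 17, 103 sold [FIFO — oldest first]: 56 @ $13.45 + 47 @ $14.70 = $1,444.10
Total COGS = $8,120.20 + $3,451.95 + $1,444.10 = $13,016.25
Ending inventory: 226 @ $14.70 = $3,322.20

COGS = $13,016.25; ending inventory = $3,322.20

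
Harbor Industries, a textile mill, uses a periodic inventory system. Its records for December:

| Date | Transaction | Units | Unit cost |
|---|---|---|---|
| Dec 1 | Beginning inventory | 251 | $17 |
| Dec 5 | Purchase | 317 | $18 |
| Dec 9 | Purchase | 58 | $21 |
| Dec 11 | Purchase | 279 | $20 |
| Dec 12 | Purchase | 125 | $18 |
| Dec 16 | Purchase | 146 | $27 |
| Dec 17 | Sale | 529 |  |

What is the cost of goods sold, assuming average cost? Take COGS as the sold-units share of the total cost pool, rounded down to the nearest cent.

COGS = $10,329.44

Dec 17, sell 529: 529/1176 × $22,963.00 → $10,329.44
Ending inventory (cost pool remaining) = $12,633.56
Check: goods available $22,963.00 = COGS $10,329.44 + ending $12,633.56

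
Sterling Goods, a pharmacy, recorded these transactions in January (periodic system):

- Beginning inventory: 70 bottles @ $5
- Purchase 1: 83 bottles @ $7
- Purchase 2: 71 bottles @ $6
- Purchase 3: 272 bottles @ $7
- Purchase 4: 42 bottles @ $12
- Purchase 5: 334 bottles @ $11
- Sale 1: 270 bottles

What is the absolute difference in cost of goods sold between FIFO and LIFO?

FIFO COGS: 70 @ $5 + 83 @ $7 + 71 @ $6 + 46 @ $7 = $1,679
LIFO COGS: 270 @ $11 = $2,970
Difference = |$1,679 − $2,970| = $1,291

$1,291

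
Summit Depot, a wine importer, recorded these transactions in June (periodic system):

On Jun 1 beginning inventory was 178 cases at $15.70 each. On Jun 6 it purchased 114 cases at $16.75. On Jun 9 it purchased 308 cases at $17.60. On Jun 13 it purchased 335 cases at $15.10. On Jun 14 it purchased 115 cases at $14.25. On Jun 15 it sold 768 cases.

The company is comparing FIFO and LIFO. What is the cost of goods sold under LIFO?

FIFO COGS: 178 @ $15.70 + 114 @ $16.75 + 308 @ $17.60 + 168 @ $15.10 = $12,661.70
LIFO COGS: 115 @ $14.25 + 335 @ $15.10 + 308 @ $17.60 + 10 @ $16.75 = $12,285.55

COGS = $12,285.55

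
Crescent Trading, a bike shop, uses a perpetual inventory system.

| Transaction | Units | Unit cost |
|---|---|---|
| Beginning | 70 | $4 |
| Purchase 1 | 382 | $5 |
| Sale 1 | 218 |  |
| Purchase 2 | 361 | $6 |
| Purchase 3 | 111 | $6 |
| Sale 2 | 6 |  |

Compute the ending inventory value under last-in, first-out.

Ending inventory = $3,896

Sale 1 (218) [LIFO — newest first]: 218 @ $5 = $1,090
Sale 2 (6) [LIFO — newest first]: 6 @ $6 = $36
Total COGS = $1,090 + $36 = $1,126
Ending inventory: 70 @ $4 + 164 @ $5 + 361 @ $6 + 105 @ $6 = $3,896
Check: goods available $5,022 = COGS $1,126 + ending $3,896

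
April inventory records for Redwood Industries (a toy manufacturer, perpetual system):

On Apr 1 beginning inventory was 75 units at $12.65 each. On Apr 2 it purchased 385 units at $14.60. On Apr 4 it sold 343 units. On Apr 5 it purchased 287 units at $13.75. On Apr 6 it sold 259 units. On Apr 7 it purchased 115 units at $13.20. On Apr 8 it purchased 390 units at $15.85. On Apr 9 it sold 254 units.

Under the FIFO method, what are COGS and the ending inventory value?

COGS = $11,954.80; ending inventory = $6,260.70

Apr 4, 343 sold [FIFO — oldest first]: 75 @ $12.65 + 268 @ $14.60 = $4,861.55
Apr 6, 259 sold [FIFO — oldest first]: 117 @ $14.60 + 142 @ $13.75 = $3,660.70
Apr 9, 254 sold [FIFO — oldest first]: 145 @ $13.75 + 109 @ $13.20 = $3,432.55
Total COGS = $4,861.55 + $3,660.70 + $3,432.55 = $11,954.80
Ending inventory: 6 @ $13.20 + 390 @ $15.85 = $6,260.70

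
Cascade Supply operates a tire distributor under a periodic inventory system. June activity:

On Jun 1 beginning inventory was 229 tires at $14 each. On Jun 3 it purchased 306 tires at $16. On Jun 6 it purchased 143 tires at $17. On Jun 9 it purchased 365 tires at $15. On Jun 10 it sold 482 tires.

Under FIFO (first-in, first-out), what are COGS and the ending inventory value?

Jun 10, 482 sold [FIFO — oldest first]: 229 @ $14 + 253 @ $16 = $7,254
Ending inventory: 53 @ $16 + 143 @ $17 + 365 @ $15 = $8,754

COGS = $7,254; ending inventory = $8,754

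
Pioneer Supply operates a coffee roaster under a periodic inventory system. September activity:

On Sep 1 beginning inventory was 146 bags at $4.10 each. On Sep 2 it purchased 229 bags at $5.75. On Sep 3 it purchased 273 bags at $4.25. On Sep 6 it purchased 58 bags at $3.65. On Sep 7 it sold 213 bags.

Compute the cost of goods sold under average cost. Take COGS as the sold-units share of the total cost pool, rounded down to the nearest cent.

COGS = $991.77

Sep 7, sell 213: 213/706 × $3,287.30 → $991.77
Ending inventory (cost pool remaining) = $2,295.53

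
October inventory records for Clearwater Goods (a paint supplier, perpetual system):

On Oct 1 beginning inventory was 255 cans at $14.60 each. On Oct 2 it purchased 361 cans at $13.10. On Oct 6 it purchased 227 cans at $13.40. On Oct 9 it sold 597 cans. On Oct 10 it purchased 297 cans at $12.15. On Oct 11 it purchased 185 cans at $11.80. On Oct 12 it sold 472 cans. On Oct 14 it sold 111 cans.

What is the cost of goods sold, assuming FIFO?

COGS = $15,574.45

Oct 9, 597 sold [FIFO — oldest first]: 255 @ $14.60 + 342 @ $13.10 = $8,203.20
Oct 12, 472 sold [FIFO — oldest first]: 19 @ $13.10 + 227 @ $13.40 + 226 @ $12.15 = $6,036.60
Oct 14, 111 sold [FIFO — oldest first]: 71 @ $12.15 + 40 @ $11.80 = $1,334.65
Total COGS = $8,203.20 + $6,036.60 + $1,334.65 = $15,574.45
Ending inventory: 145 @ $11.80 = $1,711.00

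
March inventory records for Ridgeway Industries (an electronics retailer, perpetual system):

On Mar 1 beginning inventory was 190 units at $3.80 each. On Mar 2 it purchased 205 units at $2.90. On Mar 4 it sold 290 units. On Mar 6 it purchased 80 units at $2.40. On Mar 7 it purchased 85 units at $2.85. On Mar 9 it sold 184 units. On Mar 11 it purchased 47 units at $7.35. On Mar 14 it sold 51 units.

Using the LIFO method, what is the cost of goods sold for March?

COGS = $1,784.60

Mar 4, 290 sold [LIFO — newest first]: 205 @ $2.90 + 85 @ $3.80 = $917.50
Mar 9, 184 sold [LIFO — newest first]: 85 @ $2.85 + 80 @ $2.40 + 19 @ $3.80 = $506.45
Mar 14, 51 sold [LIFO — newest first]: 47 @ $7.35 + 4 @ $3.80 = $360.65
Total COGS = $917.50 + $506.45 + $360.65 = $1,784.60
Ending inventory: 82 @ $3.80 = $311.60
Check: goods available $2,096.20 = COGS $1,784.60 + ending $311.60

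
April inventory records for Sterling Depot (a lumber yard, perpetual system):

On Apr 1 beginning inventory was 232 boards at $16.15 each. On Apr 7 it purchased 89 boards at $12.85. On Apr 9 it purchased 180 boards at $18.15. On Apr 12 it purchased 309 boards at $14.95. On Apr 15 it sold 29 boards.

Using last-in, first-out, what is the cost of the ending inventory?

Ending inventory = $12,343.45

Apr 15, 29 sold [LIFO — newest first]: 29 @ $14.95 = $433.55
Ending inventory: 232 @ $16.15 + 89 @ $12.85 + 180 @ $18.15 + 280 @ $14.95 = $12,343.45
Check: goods available $12,777.00 = COGS $433.55 + ending $12,343.45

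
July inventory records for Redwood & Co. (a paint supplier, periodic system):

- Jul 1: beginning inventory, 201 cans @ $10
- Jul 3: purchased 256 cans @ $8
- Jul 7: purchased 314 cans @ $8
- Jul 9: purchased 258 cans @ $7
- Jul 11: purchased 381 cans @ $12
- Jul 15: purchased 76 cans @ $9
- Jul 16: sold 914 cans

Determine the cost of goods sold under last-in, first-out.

Jul 16, 914 sold [LIFO — newest first]: 76 @ $9 + 381 @ $12 + 258 @ $7 + 199 @ $8 = $8,654
Ending inventory: 201 @ $10 + 256 @ $8 + 115 @ $8 = $4,978
Check: goods available $13,632 = COGS $8,654 + ending $4,978

COGS = $8,654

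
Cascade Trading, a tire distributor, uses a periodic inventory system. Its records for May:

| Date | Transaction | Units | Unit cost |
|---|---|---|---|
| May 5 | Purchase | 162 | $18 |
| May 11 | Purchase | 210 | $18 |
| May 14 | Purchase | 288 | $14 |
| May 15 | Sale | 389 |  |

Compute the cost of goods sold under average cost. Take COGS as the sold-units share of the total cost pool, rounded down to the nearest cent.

May 15, sell 389: 389/660 × $10,728.00 → $6,323.01
Ending inventory (cost pool remaining) = $4,404.99

COGS = $6,323.01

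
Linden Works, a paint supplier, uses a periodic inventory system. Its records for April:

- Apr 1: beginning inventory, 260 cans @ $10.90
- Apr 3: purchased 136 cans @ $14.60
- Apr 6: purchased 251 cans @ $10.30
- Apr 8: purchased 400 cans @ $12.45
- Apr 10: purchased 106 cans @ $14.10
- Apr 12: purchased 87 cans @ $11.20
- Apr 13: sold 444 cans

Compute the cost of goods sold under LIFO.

Apr 13, 444 sold [LIFO — newest first]: 87 @ $11.20 + 106 @ $14.10 + 251 @ $12.45 = $5,593.95
Ending inventory: 260 @ $10.90 + 136 @ $14.60 + 251 @ $10.30 + 149 @ $12.45 = $9,259.95
Check: goods available $14,853.90 = COGS $5,593.95 + ending $9,259.95

COGS = $5,593.95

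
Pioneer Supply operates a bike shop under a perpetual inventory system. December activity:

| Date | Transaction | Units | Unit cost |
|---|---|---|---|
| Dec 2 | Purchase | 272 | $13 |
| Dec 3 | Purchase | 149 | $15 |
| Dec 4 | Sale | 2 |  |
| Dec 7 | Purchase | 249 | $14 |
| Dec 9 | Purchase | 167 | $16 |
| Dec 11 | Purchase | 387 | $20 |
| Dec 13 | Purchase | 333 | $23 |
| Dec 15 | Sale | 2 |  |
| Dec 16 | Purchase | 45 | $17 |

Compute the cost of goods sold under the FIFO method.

COGS = $52

Dec 4, 2 sold [FIFO — oldest first]: 2 @ $13 = $26
Dec 15, 2 sold [FIFO — oldest first]: 2 @ $13 = $26
Total COGS = $26 + $26 = $52
Ending inventory: 268 @ $13 + 149 @ $15 + 249 @ $14 + 167 @ $16 + 387 @ $20 + 333 @ $23 + 45 @ $17 = $28,041
Check: goods available $28,093 = COGS $52 + ending $28,041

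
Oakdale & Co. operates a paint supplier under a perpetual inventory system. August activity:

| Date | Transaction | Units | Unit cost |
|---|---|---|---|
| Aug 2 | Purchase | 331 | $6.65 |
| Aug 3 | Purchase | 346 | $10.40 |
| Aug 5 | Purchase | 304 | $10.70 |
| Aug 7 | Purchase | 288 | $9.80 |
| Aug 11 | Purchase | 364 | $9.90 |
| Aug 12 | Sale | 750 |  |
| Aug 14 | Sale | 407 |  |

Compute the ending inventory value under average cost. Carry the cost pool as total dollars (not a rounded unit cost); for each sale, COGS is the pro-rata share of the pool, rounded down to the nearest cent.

After Aug 2: 331 on hand, pool $2,201.15 (≈ $6.6500 each)
After Aug 3: 677 on hand, pool $5,799.55 (≈ $8.5665 each)
After Aug 5: 981 on hand, pool $9,052.35 (≈ $9.2277 each)
After Aug 7: 1269 on hand, pool $11,874.75 (≈ $9.3576 each)
After Aug 11: 1633 on hand, pool $15,478.35 (≈ $9.4785 each)
Aug 12, sell 750: 750/1633 × $15,478.35 → $7,108.85
Aug 14, sell 407: 407/883 × $8,369.50 → $3,857.74
Total COGS = $7,108.85 + $3,857.74 = $10,966.59
Ending inventory (cost pool remaining) = $4,511.76

Ending inventory = $4,511.76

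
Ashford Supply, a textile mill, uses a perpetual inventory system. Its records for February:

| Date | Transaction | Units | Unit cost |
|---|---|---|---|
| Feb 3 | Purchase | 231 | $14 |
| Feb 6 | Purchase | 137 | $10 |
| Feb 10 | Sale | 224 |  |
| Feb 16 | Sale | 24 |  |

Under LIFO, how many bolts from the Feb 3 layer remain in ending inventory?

Feb 10, 224 sold [LIFO — newest first]: 137 @ $10 + 87 @ $14 = $2,588
Feb 16, 24 sold [LIFO — newest first]: 24 @ $14 = $336
Total COGS = $2,588 + $336 = $2,924
Ending inventory: 120 @ $14 = $1,680

120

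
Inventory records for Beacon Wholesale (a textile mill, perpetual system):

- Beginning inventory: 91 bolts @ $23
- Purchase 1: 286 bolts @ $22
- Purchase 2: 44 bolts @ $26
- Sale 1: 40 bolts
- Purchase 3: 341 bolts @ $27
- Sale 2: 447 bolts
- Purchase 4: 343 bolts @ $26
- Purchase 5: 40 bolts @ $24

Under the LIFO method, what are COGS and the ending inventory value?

Sale 1 (40) [LIFO — newest first]: 40 @ $26 = $1,040
Sale 2 (447) [LIFO — newest first]: 341 @ $27 + 4 @ $26 + 102 @ $22 = $11,555
Total COGS = $1,040 + $11,555 = $12,595
Ending inventory: 91 @ $23 + 184 @ $22 + 343 @ $26 + 40 @ $24 = $16,019
Check: goods available $28,614 = COGS $12,595 + ending $16,019

COGS = $12,595; ending inventory = $16,019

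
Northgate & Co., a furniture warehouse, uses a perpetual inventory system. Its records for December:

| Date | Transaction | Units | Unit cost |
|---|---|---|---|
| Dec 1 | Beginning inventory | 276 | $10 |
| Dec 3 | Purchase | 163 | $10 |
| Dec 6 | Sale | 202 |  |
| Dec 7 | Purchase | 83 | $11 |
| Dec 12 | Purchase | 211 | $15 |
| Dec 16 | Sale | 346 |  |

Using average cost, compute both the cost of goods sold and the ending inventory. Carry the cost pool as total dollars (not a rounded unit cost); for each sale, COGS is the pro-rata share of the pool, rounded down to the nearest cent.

COGS = $6,221.52; ending inventory = $2,246.48

After Dec 1: 276 on hand, pool $2,760.00 (≈ $10.0000 each)
After Dec 3: 439 on hand, pool $4,390.00 (≈ $10.0000 each)
Dec 6, sell 202: 202/439 × $4,390.00 → $2,020.00
After Dec 7: 320 on hand, pool $3,283.00 (≈ $10.2594 each)
After Dec 12: 531 on hand, pool $6,448.00 (≈ $12.1431 each)
Dec 16, sell 346: 346/531 × $6,448.00 → $4,201.52
Total COGS = $2,020.00 + $4,201.52 = $6,221.52
Ending inventory (cost pool remaining) = $2,246.48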